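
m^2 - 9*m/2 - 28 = (m - 8)*(m + 7/2)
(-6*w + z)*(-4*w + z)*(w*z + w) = 24*w^3*z + 24*w^3 - 10*w^2*z^2 - 10*w^2*z + w*z^3 + w*z^2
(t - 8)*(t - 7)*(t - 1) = t^3 - 16*t^2 + 71*t - 56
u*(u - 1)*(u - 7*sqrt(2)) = u^3 - 7*sqrt(2)*u^2 - u^2 + 7*sqrt(2)*u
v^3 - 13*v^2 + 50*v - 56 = (v - 7)*(v - 4)*(v - 2)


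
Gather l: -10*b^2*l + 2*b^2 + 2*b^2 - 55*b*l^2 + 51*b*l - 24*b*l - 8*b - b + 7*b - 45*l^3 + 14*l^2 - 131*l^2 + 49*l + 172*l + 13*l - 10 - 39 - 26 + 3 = 4*b^2 - 2*b - 45*l^3 + l^2*(-55*b - 117) + l*(-10*b^2 + 27*b + 234) - 72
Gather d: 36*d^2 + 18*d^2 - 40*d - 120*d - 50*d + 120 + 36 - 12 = 54*d^2 - 210*d + 144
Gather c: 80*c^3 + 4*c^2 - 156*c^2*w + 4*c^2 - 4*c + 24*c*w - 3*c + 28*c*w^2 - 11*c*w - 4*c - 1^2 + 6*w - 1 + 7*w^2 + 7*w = 80*c^3 + c^2*(8 - 156*w) + c*(28*w^2 + 13*w - 11) + 7*w^2 + 13*w - 2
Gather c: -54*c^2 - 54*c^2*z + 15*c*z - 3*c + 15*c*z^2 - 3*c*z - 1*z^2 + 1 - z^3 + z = c^2*(-54*z - 54) + c*(15*z^2 + 12*z - 3) - z^3 - z^2 + z + 1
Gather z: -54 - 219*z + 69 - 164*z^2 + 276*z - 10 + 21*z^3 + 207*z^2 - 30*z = 21*z^3 + 43*z^2 + 27*z + 5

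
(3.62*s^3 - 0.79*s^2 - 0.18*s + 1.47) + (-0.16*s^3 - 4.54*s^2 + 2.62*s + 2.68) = 3.46*s^3 - 5.33*s^2 + 2.44*s + 4.15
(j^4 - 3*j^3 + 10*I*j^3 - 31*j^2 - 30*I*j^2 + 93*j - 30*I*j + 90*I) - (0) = j^4 - 3*j^3 + 10*I*j^3 - 31*j^2 - 30*I*j^2 + 93*j - 30*I*j + 90*I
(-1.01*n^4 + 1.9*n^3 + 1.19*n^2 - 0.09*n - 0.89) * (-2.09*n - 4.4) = 2.1109*n^5 + 0.473000000000001*n^4 - 10.8471*n^3 - 5.0479*n^2 + 2.2561*n + 3.916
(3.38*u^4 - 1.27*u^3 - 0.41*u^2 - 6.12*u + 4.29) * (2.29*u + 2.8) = 7.7402*u^5 + 6.5557*u^4 - 4.4949*u^3 - 15.1628*u^2 - 7.3119*u + 12.012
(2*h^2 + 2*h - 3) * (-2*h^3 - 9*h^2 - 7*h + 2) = -4*h^5 - 22*h^4 - 26*h^3 + 17*h^2 + 25*h - 6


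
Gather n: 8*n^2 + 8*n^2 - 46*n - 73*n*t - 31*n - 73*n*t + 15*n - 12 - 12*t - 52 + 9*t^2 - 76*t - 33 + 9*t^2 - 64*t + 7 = 16*n^2 + n*(-146*t - 62) + 18*t^2 - 152*t - 90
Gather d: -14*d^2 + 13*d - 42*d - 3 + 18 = -14*d^2 - 29*d + 15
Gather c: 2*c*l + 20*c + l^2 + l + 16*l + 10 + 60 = c*(2*l + 20) + l^2 + 17*l + 70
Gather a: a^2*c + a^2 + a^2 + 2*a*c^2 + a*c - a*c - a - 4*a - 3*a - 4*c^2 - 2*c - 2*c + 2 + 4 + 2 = a^2*(c + 2) + a*(2*c^2 - 8) - 4*c^2 - 4*c + 8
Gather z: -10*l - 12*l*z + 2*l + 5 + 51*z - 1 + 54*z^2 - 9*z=-8*l + 54*z^2 + z*(42 - 12*l) + 4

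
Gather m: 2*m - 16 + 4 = 2*m - 12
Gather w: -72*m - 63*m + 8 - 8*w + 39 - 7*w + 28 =-135*m - 15*w + 75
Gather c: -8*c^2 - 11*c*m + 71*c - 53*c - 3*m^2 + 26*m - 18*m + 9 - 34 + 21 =-8*c^2 + c*(18 - 11*m) - 3*m^2 + 8*m - 4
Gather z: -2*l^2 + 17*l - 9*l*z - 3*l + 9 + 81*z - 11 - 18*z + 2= -2*l^2 + 14*l + z*(63 - 9*l)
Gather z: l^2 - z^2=l^2 - z^2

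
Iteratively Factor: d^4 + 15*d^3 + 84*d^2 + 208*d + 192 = (d + 4)*(d^3 + 11*d^2 + 40*d + 48) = (d + 4)^2*(d^2 + 7*d + 12) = (d + 4)^3*(d + 3)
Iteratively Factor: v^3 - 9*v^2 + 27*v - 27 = (v - 3)*(v^2 - 6*v + 9) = (v - 3)^2*(v - 3)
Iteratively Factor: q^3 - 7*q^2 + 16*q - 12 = (q - 2)*(q^2 - 5*q + 6) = (q - 2)^2*(q - 3)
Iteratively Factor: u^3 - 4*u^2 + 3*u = (u - 1)*(u^2 - 3*u) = (u - 3)*(u - 1)*(u)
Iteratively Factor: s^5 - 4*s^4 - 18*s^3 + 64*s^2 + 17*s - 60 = (s + 4)*(s^4 - 8*s^3 + 14*s^2 + 8*s - 15) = (s + 1)*(s + 4)*(s^3 - 9*s^2 + 23*s - 15) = (s - 3)*(s + 1)*(s + 4)*(s^2 - 6*s + 5) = (s - 3)*(s - 1)*(s + 1)*(s + 4)*(s - 5)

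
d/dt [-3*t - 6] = -3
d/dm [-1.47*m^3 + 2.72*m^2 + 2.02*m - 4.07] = -4.41*m^2 + 5.44*m + 2.02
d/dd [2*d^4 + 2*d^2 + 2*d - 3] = 8*d^3 + 4*d + 2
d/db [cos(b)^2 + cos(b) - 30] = -sin(b) - sin(2*b)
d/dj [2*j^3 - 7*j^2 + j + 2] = 6*j^2 - 14*j + 1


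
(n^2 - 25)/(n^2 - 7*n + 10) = (n + 5)/(n - 2)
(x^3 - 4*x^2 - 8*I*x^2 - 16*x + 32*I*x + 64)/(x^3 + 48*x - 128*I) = (x - 4)/(x + 8*I)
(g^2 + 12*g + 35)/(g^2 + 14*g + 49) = (g + 5)/(g + 7)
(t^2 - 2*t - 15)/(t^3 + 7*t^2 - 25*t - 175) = (t + 3)/(t^2 + 12*t + 35)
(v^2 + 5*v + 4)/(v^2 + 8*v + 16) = (v + 1)/(v + 4)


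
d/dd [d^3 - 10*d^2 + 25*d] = 3*d^2 - 20*d + 25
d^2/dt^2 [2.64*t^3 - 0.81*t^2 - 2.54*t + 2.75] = 15.84*t - 1.62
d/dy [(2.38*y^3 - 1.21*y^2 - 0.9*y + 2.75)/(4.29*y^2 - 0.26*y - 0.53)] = (10.2102*y^4 - 1.2376*y^3 + 0.391400000000001*y^2 - 22.3124*y + 1.192)/(18.4041*y^4 - 2.2308*y^3 - 4.4798*y^2 + 0.2756*y + 0.2809)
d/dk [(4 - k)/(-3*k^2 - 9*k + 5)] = (-3*k^2 + 24*k + 31)/(9*k^4 + 54*k^3 + 51*k^2 - 90*k + 25)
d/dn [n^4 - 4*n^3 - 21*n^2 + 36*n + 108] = 4*n^3 - 12*n^2 - 42*n + 36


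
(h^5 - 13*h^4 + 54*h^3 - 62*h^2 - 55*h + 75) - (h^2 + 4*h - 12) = h^5 - 13*h^4 + 54*h^3 - 63*h^2 - 59*h + 87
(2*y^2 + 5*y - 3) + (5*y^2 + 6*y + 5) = 7*y^2 + 11*y + 2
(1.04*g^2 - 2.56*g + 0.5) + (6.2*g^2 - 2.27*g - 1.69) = 7.24*g^2 - 4.83*g - 1.19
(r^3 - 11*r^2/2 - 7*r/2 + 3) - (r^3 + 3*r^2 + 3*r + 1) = -17*r^2/2 - 13*r/2 + 2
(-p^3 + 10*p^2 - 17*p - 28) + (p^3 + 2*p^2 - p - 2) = 12*p^2 - 18*p - 30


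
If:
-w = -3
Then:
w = 3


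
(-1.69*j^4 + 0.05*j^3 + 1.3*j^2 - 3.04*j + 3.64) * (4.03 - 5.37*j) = 9.0753*j^5 - 7.0792*j^4 - 6.7795*j^3 + 21.5638*j^2 - 31.798*j + 14.6692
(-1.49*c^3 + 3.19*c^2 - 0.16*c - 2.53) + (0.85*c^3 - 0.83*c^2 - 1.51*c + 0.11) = -0.64*c^3 + 2.36*c^2 - 1.67*c - 2.42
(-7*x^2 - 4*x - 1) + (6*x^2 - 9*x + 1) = -x^2 - 13*x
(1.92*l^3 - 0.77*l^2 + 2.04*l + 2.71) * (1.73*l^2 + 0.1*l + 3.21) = 3.3216*l^5 - 1.1401*l^4 + 9.6154*l^3 + 2.4206*l^2 + 6.8194*l + 8.6991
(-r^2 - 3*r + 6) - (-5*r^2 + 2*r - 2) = 4*r^2 - 5*r + 8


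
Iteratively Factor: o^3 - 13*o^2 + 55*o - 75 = (o - 5)*(o^2 - 8*o + 15) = (o - 5)^2*(o - 3)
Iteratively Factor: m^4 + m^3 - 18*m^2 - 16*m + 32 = (m - 1)*(m^3 + 2*m^2 - 16*m - 32) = (m - 1)*(m + 4)*(m^2 - 2*m - 8) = (m - 1)*(m + 2)*(m + 4)*(m - 4)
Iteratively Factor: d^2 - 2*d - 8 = (d + 2)*(d - 4)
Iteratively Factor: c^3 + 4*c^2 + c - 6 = (c + 3)*(c^2 + c - 2) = (c + 2)*(c + 3)*(c - 1)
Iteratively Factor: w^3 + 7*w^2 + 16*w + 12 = (w + 2)*(w^2 + 5*w + 6) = (w + 2)*(w + 3)*(w + 2)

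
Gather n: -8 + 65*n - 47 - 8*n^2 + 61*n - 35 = -8*n^2 + 126*n - 90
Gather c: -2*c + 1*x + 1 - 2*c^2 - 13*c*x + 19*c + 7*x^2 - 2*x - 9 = -2*c^2 + c*(17 - 13*x) + 7*x^2 - x - 8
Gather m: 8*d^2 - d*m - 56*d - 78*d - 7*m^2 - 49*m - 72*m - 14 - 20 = 8*d^2 - 134*d - 7*m^2 + m*(-d - 121) - 34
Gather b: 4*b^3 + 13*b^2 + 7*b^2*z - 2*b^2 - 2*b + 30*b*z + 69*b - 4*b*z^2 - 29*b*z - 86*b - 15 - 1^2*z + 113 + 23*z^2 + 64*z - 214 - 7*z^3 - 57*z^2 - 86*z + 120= 4*b^3 + b^2*(7*z + 11) + b*(-4*z^2 + z - 19) - 7*z^3 - 34*z^2 - 23*z + 4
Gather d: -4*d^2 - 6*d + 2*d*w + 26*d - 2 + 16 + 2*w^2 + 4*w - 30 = -4*d^2 + d*(2*w + 20) + 2*w^2 + 4*w - 16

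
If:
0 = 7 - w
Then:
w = 7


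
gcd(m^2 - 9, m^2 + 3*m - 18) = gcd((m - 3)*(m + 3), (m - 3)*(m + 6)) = m - 3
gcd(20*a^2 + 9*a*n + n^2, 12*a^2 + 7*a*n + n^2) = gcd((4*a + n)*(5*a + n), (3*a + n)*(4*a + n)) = 4*a + n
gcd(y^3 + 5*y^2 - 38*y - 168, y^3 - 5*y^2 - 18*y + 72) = y^2 - 2*y - 24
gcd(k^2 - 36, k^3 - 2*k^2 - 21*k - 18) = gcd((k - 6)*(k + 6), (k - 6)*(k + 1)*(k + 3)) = k - 6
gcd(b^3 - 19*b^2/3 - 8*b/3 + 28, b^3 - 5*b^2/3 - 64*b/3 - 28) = b^2 - 4*b - 12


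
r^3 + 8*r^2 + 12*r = r*(r + 2)*(r + 6)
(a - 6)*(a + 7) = a^2 + a - 42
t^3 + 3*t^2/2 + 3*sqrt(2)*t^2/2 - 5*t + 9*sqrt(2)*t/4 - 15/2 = (t + 3/2)*(t - sqrt(2))*(t + 5*sqrt(2)/2)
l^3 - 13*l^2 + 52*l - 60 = (l - 6)*(l - 5)*(l - 2)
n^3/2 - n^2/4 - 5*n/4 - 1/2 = (n/2 + 1/4)*(n - 2)*(n + 1)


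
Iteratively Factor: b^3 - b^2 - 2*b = (b)*(b^2 - b - 2) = b*(b - 2)*(b + 1)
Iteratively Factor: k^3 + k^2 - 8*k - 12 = (k + 2)*(k^2 - k - 6) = (k - 3)*(k + 2)*(k + 2)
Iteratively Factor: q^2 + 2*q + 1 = (q + 1)*(q + 1)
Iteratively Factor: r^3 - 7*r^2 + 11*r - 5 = (r - 5)*(r^2 - 2*r + 1) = (r - 5)*(r - 1)*(r - 1)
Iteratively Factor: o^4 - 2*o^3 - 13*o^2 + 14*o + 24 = (o + 1)*(o^3 - 3*o^2 - 10*o + 24) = (o - 2)*(o + 1)*(o^2 - o - 12) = (o - 2)*(o + 1)*(o + 3)*(o - 4)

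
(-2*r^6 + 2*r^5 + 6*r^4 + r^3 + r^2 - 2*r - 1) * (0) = 0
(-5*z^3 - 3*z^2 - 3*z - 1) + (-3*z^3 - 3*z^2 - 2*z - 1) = -8*z^3 - 6*z^2 - 5*z - 2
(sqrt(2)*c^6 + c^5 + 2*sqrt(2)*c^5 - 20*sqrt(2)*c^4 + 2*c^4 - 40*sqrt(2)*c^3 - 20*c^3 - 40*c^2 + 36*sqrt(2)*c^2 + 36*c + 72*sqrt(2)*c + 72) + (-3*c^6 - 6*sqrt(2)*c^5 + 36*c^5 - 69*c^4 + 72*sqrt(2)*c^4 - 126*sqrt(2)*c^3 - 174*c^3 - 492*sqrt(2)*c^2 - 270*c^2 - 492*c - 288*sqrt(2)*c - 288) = -3*c^6 + sqrt(2)*c^6 - 4*sqrt(2)*c^5 + 37*c^5 - 67*c^4 + 52*sqrt(2)*c^4 - 166*sqrt(2)*c^3 - 194*c^3 - 456*sqrt(2)*c^2 - 310*c^2 - 456*c - 216*sqrt(2)*c - 216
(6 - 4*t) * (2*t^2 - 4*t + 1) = -8*t^3 + 28*t^2 - 28*t + 6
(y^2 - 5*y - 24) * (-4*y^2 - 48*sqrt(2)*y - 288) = -4*y^4 - 48*sqrt(2)*y^3 + 20*y^3 - 192*y^2 + 240*sqrt(2)*y^2 + 1440*y + 1152*sqrt(2)*y + 6912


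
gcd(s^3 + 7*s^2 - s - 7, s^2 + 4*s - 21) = s + 7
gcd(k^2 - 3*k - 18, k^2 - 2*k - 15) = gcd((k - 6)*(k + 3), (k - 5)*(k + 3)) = k + 3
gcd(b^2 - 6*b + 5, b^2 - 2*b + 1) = b - 1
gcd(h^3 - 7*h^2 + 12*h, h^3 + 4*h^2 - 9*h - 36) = h - 3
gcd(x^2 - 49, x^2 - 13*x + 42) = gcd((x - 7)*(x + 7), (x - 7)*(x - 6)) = x - 7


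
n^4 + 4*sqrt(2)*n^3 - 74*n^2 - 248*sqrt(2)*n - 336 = (n - 6*sqrt(2))*(n + sqrt(2))*(n + 2*sqrt(2))*(n + 7*sqrt(2))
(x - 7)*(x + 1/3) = x^2 - 20*x/3 - 7/3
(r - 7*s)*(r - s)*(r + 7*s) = r^3 - r^2*s - 49*r*s^2 + 49*s^3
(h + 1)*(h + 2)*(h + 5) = h^3 + 8*h^2 + 17*h + 10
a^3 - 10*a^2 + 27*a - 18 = (a - 6)*(a - 3)*(a - 1)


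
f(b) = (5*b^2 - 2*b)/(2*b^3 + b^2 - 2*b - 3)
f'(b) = (10*b - 2)/(2*b^3 + b^2 - 2*b - 3) + (5*b^2 - 2*b)*(-6*b^2 - 2*b + 2)/(2*b^3 + b^2 - 2*b - 3)^2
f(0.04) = 0.02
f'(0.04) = 0.51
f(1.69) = 1.78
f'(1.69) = -2.94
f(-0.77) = -2.53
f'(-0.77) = 5.42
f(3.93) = 0.55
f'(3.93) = -0.13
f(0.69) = -0.31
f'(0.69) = -1.72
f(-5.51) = -0.55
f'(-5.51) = -0.12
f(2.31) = 0.99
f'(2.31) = -0.58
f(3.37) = 0.64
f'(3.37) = -0.19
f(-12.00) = -0.23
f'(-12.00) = -0.02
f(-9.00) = -0.31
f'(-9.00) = -0.04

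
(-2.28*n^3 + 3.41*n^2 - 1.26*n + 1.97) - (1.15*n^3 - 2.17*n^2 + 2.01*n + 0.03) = -3.43*n^3 + 5.58*n^2 - 3.27*n + 1.94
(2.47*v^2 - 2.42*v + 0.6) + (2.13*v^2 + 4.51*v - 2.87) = 4.6*v^2 + 2.09*v - 2.27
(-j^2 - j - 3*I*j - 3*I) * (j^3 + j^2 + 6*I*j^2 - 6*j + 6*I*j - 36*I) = -j^5 - 2*j^4 - 9*I*j^4 + 23*j^3 - 18*I*j^3 + 42*j^2 + 45*I*j^2 - 90*j + 54*I*j - 108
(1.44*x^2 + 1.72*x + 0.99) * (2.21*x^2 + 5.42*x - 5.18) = 3.1824*x^4 + 11.606*x^3 + 4.0511*x^2 - 3.5438*x - 5.1282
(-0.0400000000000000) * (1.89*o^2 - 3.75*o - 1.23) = -0.0756*o^2 + 0.15*o + 0.0492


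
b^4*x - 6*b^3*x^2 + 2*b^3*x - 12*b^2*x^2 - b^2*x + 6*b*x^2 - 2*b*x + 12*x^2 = (b - 1)*(b + 2)*(b - 6*x)*(b*x + x)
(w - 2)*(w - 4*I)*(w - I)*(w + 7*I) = w^4 - 2*w^3 + 2*I*w^3 + 31*w^2 - 4*I*w^2 - 62*w - 28*I*w + 56*I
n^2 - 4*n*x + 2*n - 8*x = (n + 2)*(n - 4*x)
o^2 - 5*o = o*(o - 5)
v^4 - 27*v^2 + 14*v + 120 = (v - 4)*(v - 3)*(v + 2)*(v + 5)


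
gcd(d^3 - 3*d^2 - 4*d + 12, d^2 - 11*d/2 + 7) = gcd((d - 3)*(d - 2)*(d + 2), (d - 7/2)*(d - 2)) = d - 2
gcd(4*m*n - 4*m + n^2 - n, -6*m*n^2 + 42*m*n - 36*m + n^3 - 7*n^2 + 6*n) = n - 1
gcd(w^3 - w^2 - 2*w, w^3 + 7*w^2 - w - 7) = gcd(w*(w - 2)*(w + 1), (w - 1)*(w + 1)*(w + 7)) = w + 1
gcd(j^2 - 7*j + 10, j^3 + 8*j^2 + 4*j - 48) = j - 2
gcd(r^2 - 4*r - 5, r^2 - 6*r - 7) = r + 1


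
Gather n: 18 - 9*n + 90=108 - 9*n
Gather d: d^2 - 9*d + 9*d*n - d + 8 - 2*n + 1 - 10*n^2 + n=d^2 + d*(9*n - 10) - 10*n^2 - n + 9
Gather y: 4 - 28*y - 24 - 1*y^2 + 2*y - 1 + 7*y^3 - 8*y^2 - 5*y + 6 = 7*y^3 - 9*y^2 - 31*y - 15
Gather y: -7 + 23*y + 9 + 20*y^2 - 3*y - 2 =20*y^2 + 20*y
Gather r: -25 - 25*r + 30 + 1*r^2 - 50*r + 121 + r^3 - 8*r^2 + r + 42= r^3 - 7*r^2 - 74*r + 168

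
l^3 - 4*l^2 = l^2*(l - 4)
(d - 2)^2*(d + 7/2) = d^3 - d^2/2 - 10*d + 14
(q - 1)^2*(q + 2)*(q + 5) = q^4 + 5*q^3 - 3*q^2 - 13*q + 10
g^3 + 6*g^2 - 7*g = g*(g - 1)*(g + 7)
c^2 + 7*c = c*(c + 7)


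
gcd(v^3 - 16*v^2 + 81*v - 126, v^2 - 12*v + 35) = v - 7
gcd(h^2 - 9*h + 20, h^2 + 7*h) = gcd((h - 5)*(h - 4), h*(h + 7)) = 1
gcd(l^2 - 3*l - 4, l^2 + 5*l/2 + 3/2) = l + 1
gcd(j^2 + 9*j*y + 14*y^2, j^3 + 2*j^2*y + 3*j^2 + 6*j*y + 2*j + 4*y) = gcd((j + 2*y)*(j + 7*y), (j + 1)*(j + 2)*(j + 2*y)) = j + 2*y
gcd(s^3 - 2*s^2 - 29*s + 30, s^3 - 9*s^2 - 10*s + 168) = s - 6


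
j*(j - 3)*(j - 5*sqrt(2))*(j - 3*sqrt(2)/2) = j^4 - 13*sqrt(2)*j^3/2 - 3*j^3 + 15*j^2 + 39*sqrt(2)*j^2/2 - 45*j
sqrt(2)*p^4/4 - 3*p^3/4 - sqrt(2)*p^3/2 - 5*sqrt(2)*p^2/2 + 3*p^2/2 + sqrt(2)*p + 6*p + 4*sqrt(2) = (p/2 + 1)*(p - 4)*(p - 2*sqrt(2))*(sqrt(2)*p/2 + 1/2)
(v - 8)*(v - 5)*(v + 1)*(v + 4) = v^4 - 8*v^3 - 21*v^2 + 148*v + 160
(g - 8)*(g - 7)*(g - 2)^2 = g^4 - 19*g^3 + 120*g^2 - 284*g + 224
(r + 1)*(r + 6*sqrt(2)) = r^2 + r + 6*sqrt(2)*r + 6*sqrt(2)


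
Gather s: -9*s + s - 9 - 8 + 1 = -8*s - 16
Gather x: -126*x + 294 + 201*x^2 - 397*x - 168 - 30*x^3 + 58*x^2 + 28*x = -30*x^3 + 259*x^2 - 495*x + 126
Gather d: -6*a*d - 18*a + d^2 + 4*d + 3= -18*a + d^2 + d*(4 - 6*a) + 3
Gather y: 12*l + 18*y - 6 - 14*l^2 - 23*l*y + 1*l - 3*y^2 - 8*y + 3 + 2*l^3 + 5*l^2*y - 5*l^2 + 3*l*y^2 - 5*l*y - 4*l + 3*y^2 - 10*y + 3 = 2*l^3 - 19*l^2 + 3*l*y^2 + 9*l + y*(5*l^2 - 28*l)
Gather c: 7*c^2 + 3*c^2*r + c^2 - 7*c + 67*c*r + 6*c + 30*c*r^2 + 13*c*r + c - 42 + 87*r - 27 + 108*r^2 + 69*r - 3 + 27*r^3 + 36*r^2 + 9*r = c^2*(3*r + 8) + c*(30*r^2 + 80*r) + 27*r^3 + 144*r^2 + 165*r - 72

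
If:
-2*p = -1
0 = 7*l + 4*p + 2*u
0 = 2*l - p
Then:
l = 1/4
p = 1/2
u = -15/8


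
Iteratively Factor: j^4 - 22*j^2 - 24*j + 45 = (j - 1)*(j^3 + j^2 - 21*j - 45) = (j - 1)*(j + 3)*(j^2 - 2*j - 15) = (j - 1)*(j + 3)^2*(j - 5)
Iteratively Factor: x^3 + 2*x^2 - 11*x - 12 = (x + 1)*(x^2 + x - 12) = (x + 1)*(x + 4)*(x - 3)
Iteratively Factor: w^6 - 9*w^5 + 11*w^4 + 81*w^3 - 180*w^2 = (w - 4)*(w^5 - 5*w^4 - 9*w^3 + 45*w^2) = w*(w - 4)*(w^4 - 5*w^3 - 9*w^2 + 45*w) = w*(w - 5)*(w - 4)*(w^3 - 9*w) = w*(w - 5)*(w - 4)*(w - 3)*(w^2 + 3*w) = w^2*(w - 5)*(w - 4)*(w - 3)*(w + 3)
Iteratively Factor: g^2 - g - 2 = (g - 2)*(g + 1)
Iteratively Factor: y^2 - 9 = (y + 3)*(y - 3)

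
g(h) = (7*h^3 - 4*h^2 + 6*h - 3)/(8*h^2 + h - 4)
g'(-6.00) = 0.83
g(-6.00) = -6.10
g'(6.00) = 0.85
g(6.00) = 4.83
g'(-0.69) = -171.09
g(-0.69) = 12.87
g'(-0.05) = -1.56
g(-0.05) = 0.82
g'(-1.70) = -0.50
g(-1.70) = -3.40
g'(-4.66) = 0.79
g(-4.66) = -5.01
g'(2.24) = 0.71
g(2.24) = 1.80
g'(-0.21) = -2.95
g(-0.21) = 1.17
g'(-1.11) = -9.39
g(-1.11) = -5.09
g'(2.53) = 0.74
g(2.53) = 2.01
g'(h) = (-16*h - 1)*(7*h^3 - 4*h^2 + 6*h - 3)/(8*h^2 + h - 4)^2 + (21*h^2 - 8*h + 6)/(8*h^2 + h - 4)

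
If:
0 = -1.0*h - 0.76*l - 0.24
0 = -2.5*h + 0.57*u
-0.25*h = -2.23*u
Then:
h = 0.00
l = -0.32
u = 0.00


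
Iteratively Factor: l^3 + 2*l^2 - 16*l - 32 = (l + 2)*(l^2 - 16) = (l - 4)*(l + 2)*(l + 4)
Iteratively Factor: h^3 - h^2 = (h)*(h^2 - h) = h*(h - 1)*(h)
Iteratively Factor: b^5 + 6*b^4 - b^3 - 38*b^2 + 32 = (b - 2)*(b^4 + 8*b^3 + 15*b^2 - 8*b - 16) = (b - 2)*(b - 1)*(b^3 + 9*b^2 + 24*b + 16) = (b - 2)*(b - 1)*(b + 4)*(b^2 + 5*b + 4) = (b - 2)*(b - 1)*(b + 4)^2*(b + 1)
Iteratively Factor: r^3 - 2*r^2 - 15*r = (r)*(r^2 - 2*r - 15) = r*(r - 5)*(r + 3)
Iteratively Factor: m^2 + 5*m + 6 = (m + 3)*(m + 2)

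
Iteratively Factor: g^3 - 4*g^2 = (g - 4)*(g^2) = g*(g - 4)*(g)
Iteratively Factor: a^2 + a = (a + 1)*(a)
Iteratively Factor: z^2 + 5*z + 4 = (z + 1)*(z + 4)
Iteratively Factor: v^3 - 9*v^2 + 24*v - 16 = (v - 4)*(v^2 - 5*v + 4) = (v - 4)^2*(v - 1)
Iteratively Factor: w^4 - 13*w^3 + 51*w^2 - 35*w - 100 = (w - 4)*(w^3 - 9*w^2 + 15*w + 25) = (w - 5)*(w - 4)*(w^2 - 4*w - 5) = (w - 5)^2*(w - 4)*(w + 1)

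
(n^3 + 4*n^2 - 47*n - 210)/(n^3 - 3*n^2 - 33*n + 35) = (n + 6)/(n - 1)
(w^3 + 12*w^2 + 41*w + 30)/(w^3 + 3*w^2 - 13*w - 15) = (w + 6)/(w - 3)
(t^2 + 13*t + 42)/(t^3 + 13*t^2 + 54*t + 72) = (t + 7)/(t^2 + 7*t + 12)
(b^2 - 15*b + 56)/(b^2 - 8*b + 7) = (b - 8)/(b - 1)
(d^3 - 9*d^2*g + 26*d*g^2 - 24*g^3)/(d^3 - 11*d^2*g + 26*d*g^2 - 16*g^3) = (d^2 - 7*d*g + 12*g^2)/(d^2 - 9*d*g + 8*g^2)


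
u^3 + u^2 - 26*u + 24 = (u - 4)*(u - 1)*(u + 6)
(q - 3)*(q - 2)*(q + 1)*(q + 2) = q^4 - 2*q^3 - 7*q^2 + 8*q + 12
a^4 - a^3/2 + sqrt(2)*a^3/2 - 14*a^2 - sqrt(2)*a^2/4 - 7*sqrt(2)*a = a*(a - 4)*(a + 7/2)*(a + sqrt(2)/2)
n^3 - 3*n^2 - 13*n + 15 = (n - 5)*(n - 1)*(n + 3)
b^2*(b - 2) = b^3 - 2*b^2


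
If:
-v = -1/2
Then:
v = 1/2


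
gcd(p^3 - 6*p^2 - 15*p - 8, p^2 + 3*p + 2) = p + 1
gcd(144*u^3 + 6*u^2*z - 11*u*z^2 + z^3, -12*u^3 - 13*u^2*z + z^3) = 3*u + z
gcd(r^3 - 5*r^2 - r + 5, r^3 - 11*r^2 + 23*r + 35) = r^2 - 4*r - 5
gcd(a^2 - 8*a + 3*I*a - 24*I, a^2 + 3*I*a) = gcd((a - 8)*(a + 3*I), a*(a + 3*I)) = a + 3*I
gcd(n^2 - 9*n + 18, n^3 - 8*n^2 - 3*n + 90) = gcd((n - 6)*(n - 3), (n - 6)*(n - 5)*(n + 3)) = n - 6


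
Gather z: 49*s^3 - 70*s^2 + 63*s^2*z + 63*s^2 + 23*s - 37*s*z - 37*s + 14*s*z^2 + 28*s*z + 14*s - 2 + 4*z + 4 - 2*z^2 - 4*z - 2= 49*s^3 - 7*s^2 + z^2*(14*s - 2) + z*(63*s^2 - 9*s)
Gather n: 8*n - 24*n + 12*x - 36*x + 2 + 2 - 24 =-16*n - 24*x - 20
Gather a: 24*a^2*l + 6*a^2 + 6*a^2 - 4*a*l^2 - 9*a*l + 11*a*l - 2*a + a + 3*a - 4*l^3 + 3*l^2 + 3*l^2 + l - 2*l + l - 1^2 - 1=a^2*(24*l + 12) + a*(-4*l^2 + 2*l + 2) - 4*l^3 + 6*l^2 - 2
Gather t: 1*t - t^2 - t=-t^2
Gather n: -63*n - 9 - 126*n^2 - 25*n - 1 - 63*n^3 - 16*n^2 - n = -63*n^3 - 142*n^2 - 89*n - 10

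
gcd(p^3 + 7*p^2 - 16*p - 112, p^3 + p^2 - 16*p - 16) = p^2 - 16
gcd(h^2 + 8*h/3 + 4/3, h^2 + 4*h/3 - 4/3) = h + 2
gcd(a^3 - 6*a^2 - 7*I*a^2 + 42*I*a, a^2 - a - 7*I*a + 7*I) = a - 7*I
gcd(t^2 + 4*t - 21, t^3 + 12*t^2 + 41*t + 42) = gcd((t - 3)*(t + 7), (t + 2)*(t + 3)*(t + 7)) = t + 7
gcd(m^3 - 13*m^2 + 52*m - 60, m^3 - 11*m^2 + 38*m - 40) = m^2 - 7*m + 10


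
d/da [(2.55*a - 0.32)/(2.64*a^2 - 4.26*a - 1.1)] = (-6.732*a^2 + 1.6896*a - 4.1682)/(6.9696*a^4 - 22.4928*a^3 + 12.3396*a^2 + 9.372*a + 1.21)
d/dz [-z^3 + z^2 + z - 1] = -3*z^2 + 2*z + 1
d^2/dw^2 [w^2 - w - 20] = 2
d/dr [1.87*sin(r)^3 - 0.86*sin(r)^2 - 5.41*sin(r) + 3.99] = (5.61*sin(r)^2 - 1.72*sin(r) - 5.41)*cos(r)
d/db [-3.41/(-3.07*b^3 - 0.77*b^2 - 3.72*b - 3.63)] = (-31.4061*b^2 - 5.2514*b - 12.6852)/(3.07*b^3 + 0.77*b^2 + 3.72*b + 3.63)^2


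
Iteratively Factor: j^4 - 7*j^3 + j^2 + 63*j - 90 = (j + 3)*(j^3 - 10*j^2 + 31*j - 30) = (j - 2)*(j + 3)*(j^2 - 8*j + 15) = (j - 3)*(j - 2)*(j + 3)*(j - 5)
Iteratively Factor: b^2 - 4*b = (b - 4)*(b)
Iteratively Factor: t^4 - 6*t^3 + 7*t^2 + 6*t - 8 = (t - 4)*(t^3 - 2*t^2 - t + 2) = (t - 4)*(t - 2)*(t^2 - 1) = (t - 4)*(t - 2)*(t - 1)*(t + 1)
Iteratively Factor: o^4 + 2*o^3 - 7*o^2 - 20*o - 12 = (o + 2)*(o^3 - 7*o - 6) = (o + 1)*(o + 2)*(o^2 - o - 6) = (o + 1)*(o + 2)^2*(o - 3)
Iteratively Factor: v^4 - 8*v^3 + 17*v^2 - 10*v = (v - 2)*(v^3 - 6*v^2 + 5*v) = (v - 2)*(v - 1)*(v^2 - 5*v) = v*(v - 2)*(v - 1)*(v - 5)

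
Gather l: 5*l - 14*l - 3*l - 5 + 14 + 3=12 - 12*l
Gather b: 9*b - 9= 9*b - 9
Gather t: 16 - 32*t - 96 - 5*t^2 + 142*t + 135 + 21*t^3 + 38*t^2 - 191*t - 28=21*t^3 + 33*t^2 - 81*t + 27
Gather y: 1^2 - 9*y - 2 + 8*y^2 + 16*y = 8*y^2 + 7*y - 1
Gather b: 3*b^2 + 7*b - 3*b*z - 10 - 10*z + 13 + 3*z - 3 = 3*b^2 + b*(7 - 3*z) - 7*z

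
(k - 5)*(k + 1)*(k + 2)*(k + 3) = k^4 + k^3 - 19*k^2 - 49*k - 30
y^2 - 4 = (y - 2)*(y + 2)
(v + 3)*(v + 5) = v^2 + 8*v + 15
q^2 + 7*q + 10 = (q + 2)*(q + 5)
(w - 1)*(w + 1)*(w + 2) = w^3 + 2*w^2 - w - 2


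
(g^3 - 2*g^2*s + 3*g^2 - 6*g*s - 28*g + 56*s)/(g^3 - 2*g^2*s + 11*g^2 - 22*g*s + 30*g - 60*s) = (g^2 + 3*g - 28)/(g^2 + 11*g + 30)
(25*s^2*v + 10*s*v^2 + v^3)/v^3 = 25*s^2/v^2 + 10*s/v + 1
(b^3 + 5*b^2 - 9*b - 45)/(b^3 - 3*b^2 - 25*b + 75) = (b + 3)/(b - 5)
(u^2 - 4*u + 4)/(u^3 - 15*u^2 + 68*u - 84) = (u - 2)/(u^2 - 13*u + 42)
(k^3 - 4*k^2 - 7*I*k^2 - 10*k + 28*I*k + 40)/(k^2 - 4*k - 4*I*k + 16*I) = (k^2 - 7*I*k - 10)/(k - 4*I)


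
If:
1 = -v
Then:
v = -1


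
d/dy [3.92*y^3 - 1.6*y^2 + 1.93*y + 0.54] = 11.76*y^2 - 3.2*y + 1.93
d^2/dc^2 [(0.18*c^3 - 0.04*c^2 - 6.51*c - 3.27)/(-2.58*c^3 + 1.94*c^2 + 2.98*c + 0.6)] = (3.5527136788005e-15*c^7 - 1.26936000000001*c^6 + 251.695512*c^5 + 64.19556*c^4 - 115.140544*c^3 + 41.7147840000001*c^2 + 97.944264*c + 27.214296)/(17.173512*c^9 - 38.740248*c^8 - 30.377952*c^7 + 70.210072*c^6 + 53.106432*c^5 - 30.780168*c^4 - 44.489512*c^3 - 18.07992*c^2 - 3.2184*c - 0.216)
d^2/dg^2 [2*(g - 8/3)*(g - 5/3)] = 4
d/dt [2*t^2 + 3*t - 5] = 4*t + 3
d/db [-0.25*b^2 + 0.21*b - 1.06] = 0.21 - 0.5*b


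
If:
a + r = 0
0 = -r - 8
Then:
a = 8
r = -8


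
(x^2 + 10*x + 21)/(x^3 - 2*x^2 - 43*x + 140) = (x + 3)/(x^2 - 9*x + 20)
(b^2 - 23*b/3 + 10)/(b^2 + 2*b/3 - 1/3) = (3*b^2 - 23*b + 30)/(3*b^2 + 2*b - 1)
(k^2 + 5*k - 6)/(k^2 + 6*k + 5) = (k^2 + 5*k - 6)/(k^2 + 6*k + 5)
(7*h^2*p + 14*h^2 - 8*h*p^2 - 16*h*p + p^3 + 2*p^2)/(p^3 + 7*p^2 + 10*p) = (7*h^2 - 8*h*p + p^2)/(p*(p + 5))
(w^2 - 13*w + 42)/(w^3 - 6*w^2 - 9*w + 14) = (w - 6)/(w^2 + w - 2)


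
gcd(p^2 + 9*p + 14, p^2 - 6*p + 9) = 1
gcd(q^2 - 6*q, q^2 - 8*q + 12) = q - 6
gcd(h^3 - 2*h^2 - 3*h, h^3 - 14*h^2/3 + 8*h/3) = h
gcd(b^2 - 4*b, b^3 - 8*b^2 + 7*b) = b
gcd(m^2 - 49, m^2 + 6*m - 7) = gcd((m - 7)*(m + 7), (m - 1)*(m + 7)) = m + 7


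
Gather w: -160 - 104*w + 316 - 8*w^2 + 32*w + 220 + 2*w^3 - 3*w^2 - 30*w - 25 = 2*w^3 - 11*w^2 - 102*w + 351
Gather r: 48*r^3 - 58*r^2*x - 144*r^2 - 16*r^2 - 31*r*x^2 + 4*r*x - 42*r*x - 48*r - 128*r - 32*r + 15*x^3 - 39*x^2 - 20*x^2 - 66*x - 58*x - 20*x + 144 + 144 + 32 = 48*r^3 + r^2*(-58*x - 160) + r*(-31*x^2 - 38*x - 208) + 15*x^3 - 59*x^2 - 144*x + 320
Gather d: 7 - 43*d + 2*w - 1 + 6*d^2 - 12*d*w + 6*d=6*d^2 + d*(-12*w - 37) + 2*w + 6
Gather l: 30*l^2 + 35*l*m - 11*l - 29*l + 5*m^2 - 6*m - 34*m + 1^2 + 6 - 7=30*l^2 + l*(35*m - 40) + 5*m^2 - 40*m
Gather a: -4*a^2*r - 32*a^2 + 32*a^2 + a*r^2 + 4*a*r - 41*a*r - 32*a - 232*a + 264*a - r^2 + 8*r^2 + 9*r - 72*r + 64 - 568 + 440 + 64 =-4*a^2*r + a*(r^2 - 37*r) + 7*r^2 - 63*r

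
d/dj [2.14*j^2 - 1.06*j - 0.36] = 4.28*j - 1.06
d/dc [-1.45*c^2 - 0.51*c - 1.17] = -2.9*c - 0.51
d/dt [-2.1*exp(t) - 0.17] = -2.1*exp(t)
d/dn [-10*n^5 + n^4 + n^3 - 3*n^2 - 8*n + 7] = -50*n^4 + 4*n^3 + 3*n^2 - 6*n - 8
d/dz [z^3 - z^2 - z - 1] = 3*z^2 - 2*z - 1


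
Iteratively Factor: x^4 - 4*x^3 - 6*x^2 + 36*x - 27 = (x - 3)*(x^3 - x^2 - 9*x + 9) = (x - 3)*(x - 1)*(x^2 - 9) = (x - 3)*(x - 1)*(x + 3)*(x - 3)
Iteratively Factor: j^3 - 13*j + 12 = (j - 3)*(j^2 + 3*j - 4) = (j - 3)*(j - 1)*(j + 4)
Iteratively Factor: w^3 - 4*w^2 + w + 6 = (w - 2)*(w^2 - 2*w - 3) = (w - 3)*(w - 2)*(w + 1)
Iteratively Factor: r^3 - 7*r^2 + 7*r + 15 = (r + 1)*(r^2 - 8*r + 15) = (r - 5)*(r + 1)*(r - 3)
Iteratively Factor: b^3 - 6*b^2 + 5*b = (b - 5)*(b^2 - b) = (b - 5)*(b - 1)*(b)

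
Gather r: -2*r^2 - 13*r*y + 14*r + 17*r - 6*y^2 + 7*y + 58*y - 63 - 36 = -2*r^2 + r*(31 - 13*y) - 6*y^2 + 65*y - 99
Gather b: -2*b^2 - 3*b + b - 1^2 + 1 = -2*b^2 - 2*b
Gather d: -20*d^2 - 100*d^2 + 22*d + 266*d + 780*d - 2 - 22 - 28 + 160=-120*d^2 + 1068*d + 108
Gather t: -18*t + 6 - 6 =-18*t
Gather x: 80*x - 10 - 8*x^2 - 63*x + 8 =-8*x^2 + 17*x - 2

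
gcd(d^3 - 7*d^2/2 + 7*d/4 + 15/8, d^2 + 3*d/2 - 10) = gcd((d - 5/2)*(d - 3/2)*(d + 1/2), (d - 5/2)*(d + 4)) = d - 5/2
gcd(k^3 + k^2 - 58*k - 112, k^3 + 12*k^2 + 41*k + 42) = k^2 + 9*k + 14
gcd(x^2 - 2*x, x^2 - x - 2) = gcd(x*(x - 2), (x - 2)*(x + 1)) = x - 2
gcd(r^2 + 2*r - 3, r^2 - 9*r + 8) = r - 1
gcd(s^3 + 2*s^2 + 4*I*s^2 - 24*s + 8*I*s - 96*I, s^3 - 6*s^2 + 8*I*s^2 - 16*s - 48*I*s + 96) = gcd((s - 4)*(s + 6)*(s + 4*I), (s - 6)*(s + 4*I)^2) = s + 4*I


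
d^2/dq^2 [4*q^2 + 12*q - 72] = 8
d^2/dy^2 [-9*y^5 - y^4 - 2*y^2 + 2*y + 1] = -180*y^3 - 12*y^2 - 4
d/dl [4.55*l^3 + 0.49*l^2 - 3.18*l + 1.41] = 13.65*l^2 + 0.98*l - 3.18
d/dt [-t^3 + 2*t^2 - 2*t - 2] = -3*t^2 + 4*t - 2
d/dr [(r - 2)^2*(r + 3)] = (r - 2)*(3*r + 4)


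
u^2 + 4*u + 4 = (u + 2)^2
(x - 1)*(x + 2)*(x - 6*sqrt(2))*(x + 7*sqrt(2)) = x^4 + x^3 + sqrt(2)*x^3 - 86*x^2 + sqrt(2)*x^2 - 84*x - 2*sqrt(2)*x + 168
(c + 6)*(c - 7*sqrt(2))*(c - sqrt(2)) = c^3 - 8*sqrt(2)*c^2 + 6*c^2 - 48*sqrt(2)*c + 14*c + 84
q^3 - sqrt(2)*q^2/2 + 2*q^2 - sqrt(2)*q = q*(q + 2)*(q - sqrt(2)/2)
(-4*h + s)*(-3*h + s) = 12*h^2 - 7*h*s + s^2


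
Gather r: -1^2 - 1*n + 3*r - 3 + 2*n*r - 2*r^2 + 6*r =-n - 2*r^2 + r*(2*n + 9) - 4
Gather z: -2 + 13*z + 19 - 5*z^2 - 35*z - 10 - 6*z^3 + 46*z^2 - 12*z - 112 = -6*z^3 + 41*z^2 - 34*z - 105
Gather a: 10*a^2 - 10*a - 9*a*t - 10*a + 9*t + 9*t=10*a^2 + a*(-9*t - 20) + 18*t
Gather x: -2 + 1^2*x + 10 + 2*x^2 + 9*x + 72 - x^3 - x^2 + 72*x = -x^3 + x^2 + 82*x + 80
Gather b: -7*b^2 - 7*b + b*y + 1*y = -7*b^2 + b*(y - 7) + y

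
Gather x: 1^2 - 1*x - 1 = -x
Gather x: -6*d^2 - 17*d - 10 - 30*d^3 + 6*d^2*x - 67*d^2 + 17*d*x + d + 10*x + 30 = -30*d^3 - 73*d^2 - 16*d + x*(6*d^2 + 17*d + 10) + 20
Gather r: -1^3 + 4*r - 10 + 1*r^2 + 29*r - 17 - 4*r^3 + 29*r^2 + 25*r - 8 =-4*r^3 + 30*r^2 + 58*r - 36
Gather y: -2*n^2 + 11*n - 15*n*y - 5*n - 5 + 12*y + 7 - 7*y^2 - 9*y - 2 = -2*n^2 + 6*n - 7*y^2 + y*(3 - 15*n)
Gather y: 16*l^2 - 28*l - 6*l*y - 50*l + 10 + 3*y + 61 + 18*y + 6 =16*l^2 - 78*l + y*(21 - 6*l) + 77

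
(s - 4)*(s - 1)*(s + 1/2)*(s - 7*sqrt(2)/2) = s^4 - 7*sqrt(2)*s^3/2 - 9*s^3/2 + 3*s^2/2 + 63*sqrt(2)*s^2/4 - 21*sqrt(2)*s/4 + 2*s - 7*sqrt(2)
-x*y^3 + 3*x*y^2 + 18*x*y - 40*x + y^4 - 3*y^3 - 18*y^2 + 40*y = (-x + y)*(y - 5)*(y - 2)*(y + 4)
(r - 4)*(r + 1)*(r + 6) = r^3 + 3*r^2 - 22*r - 24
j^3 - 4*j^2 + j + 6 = (j - 3)*(j - 2)*(j + 1)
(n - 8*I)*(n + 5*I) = n^2 - 3*I*n + 40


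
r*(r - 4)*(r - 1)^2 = r^4 - 6*r^3 + 9*r^2 - 4*r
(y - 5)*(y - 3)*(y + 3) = y^3 - 5*y^2 - 9*y + 45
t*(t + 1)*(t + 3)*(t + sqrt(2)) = t^4 + sqrt(2)*t^3 + 4*t^3 + 3*t^2 + 4*sqrt(2)*t^2 + 3*sqrt(2)*t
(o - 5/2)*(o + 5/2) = o^2 - 25/4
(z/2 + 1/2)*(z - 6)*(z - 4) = z^3/2 - 9*z^2/2 + 7*z + 12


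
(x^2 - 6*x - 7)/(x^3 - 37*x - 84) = (x + 1)/(x^2 + 7*x + 12)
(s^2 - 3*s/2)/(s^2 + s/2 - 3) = s/(s + 2)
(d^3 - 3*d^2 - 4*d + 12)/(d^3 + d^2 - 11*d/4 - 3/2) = 4*(d^2 - 5*d + 6)/(4*d^2 - 4*d - 3)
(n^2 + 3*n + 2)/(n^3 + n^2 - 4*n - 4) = 1/(n - 2)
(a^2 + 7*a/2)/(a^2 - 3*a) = (a + 7/2)/(a - 3)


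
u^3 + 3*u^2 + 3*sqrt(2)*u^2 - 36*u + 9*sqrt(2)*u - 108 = (u + 3)*(u - 3*sqrt(2))*(u + 6*sqrt(2))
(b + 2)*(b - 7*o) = b^2 - 7*b*o + 2*b - 14*o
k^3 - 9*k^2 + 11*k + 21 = (k - 7)*(k - 3)*(k + 1)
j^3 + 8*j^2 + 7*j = j*(j + 1)*(j + 7)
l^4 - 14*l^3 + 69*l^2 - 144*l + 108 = (l - 6)*(l - 3)^2*(l - 2)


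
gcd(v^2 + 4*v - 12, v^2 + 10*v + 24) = v + 6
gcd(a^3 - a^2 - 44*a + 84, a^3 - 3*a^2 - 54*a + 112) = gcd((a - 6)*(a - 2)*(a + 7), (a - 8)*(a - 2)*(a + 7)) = a^2 + 5*a - 14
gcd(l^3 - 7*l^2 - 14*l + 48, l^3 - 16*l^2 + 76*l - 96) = l^2 - 10*l + 16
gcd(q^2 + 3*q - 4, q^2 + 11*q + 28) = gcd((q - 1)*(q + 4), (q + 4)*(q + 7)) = q + 4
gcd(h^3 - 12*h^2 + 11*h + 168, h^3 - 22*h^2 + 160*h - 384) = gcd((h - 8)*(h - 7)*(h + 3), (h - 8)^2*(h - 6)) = h - 8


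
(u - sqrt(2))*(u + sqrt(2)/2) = u^2 - sqrt(2)*u/2 - 1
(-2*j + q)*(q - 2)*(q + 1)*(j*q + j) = -2*j^2*q^3 + 6*j^2*q + 4*j^2 + j*q^4 - 3*j*q^2 - 2*j*q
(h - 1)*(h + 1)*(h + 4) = h^3 + 4*h^2 - h - 4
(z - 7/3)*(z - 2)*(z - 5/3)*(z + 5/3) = z^4 - 13*z^3/3 + 17*z^2/9 + 325*z/27 - 350/27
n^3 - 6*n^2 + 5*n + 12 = (n - 4)*(n - 3)*(n + 1)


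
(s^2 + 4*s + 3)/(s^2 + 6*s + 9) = (s + 1)/(s + 3)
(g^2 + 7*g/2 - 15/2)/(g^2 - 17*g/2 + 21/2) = (g + 5)/(g - 7)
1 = 1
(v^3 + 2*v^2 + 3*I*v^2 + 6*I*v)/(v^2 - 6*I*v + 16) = v*(v^2 + v*(2 + 3*I) + 6*I)/(v^2 - 6*I*v + 16)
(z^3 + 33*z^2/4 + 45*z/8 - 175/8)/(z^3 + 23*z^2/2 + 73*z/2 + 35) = (z - 5/4)/(z + 2)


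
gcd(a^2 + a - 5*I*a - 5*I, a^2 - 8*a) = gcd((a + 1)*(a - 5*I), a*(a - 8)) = 1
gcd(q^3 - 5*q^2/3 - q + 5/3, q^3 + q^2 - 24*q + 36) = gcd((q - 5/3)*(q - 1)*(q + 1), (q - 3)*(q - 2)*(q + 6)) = 1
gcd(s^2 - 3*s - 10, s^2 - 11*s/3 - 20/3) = s - 5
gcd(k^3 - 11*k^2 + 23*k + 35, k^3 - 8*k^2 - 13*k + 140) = k^2 - 12*k + 35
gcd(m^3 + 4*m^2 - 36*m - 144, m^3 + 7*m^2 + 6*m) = m + 6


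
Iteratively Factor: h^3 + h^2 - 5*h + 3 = (h - 1)*(h^2 + 2*h - 3) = (h - 1)^2*(h + 3)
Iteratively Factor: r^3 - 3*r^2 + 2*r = (r - 1)*(r^2 - 2*r) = (r - 2)*(r - 1)*(r)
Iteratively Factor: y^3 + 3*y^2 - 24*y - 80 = (y - 5)*(y^2 + 8*y + 16) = (y - 5)*(y + 4)*(y + 4)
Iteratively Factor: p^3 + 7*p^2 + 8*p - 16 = (p - 1)*(p^2 + 8*p + 16) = (p - 1)*(p + 4)*(p + 4)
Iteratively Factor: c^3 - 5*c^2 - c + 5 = (c - 5)*(c^2 - 1) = (c - 5)*(c + 1)*(c - 1)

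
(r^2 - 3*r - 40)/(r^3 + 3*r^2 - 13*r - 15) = (r - 8)/(r^2 - 2*r - 3)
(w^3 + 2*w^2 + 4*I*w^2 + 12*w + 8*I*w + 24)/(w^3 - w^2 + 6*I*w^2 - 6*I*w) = (w^2 + 2*w*(1 - I) - 4*I)/(w*(w - 1))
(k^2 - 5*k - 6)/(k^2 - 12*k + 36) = (k + 1)/(k - 6)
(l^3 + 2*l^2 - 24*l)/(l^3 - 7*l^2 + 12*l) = (l + 6)/(l - 3)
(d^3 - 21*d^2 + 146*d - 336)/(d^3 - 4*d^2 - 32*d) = (d^2 - 13*d + 42)/(d*(d + 4))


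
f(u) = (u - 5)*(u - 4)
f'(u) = 2*u - 9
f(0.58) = 15.12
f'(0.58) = -7.84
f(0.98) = 12.14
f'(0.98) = -7.04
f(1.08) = 11.45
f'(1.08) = -6.84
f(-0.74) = 27.21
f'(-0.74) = -10.48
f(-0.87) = 28.59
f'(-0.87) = -10.74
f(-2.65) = 50.87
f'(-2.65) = -14.30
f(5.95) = 1.85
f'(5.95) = 2.90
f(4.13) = -0.11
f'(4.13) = -0.74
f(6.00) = 2.00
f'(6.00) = 3.00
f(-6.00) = 110.00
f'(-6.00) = -21.00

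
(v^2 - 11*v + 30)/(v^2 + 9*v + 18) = (v^2 - 11*v + 30)/(v^2 + 9*v + 18)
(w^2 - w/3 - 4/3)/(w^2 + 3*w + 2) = (w - 4/3)/(w + 2)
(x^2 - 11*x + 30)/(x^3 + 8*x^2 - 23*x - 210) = (x - 6)/(x^2 + 13*x + 42)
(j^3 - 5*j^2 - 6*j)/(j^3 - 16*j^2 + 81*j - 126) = j*(j + 1)/(j^2 - 10*j + 21)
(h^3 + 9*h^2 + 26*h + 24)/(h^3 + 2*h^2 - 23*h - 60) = (h + 2)/(h - 5)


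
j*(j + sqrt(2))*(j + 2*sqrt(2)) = j^3 + 3*sqrt(2)*j^2 + 4*j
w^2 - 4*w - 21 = (w - 7)*(w + 3)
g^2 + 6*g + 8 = (g + 2)*(g + 4)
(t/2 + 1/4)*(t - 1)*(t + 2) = t^3/2 + 3*t^2/4 - 3*t/4 - 1/2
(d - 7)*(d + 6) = d^2 - d - 42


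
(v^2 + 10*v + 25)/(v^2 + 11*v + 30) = (v + 5)/(v + 6)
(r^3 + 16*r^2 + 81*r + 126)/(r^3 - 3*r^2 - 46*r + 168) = (r^2 + 9*r + 18)/(r^2 - 10*r + 24)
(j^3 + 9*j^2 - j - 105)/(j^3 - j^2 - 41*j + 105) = (j + 5)/(j - 5)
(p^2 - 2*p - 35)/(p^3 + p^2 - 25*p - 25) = (p - 7)/(p^2 - 4*p - 5)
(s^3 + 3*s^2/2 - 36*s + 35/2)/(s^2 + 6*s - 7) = (2*s^2 - 11*s + 5)/(2*(s - 1))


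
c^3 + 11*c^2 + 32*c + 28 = (c + 2)^2*(c + 7)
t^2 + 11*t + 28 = (t + 4)*(t + 7)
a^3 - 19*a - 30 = (a - 5)*(a + 2)*(a + 3)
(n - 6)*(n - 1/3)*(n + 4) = n^3 - 7*n^2/3 - 70*n/3 + 8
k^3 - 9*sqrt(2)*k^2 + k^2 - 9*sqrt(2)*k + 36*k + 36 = (k + 1)*(k - 6*sqrt(2))*(k - 3*sqrt(2))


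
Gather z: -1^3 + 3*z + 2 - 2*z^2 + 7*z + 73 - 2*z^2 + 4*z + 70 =-4*z^2 + 14*z + 144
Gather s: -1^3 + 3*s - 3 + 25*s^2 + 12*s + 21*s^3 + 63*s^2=21*s^3 + 88*s^2 + 15*s - 4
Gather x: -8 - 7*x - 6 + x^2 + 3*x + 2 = x^2 - 4*x - 12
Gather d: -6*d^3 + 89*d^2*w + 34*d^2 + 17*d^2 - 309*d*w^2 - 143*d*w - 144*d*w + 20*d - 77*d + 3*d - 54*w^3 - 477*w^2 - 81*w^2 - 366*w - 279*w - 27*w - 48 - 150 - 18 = -6*d^3 + d^2*(89*w + 51) + d*(-309*w^2 - 287*w - 54) - 54*w^3 - 558*w^2 - 672*w - 216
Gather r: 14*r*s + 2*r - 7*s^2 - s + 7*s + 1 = r*(14*s + 2) - 7*s^2 + 6*s + 1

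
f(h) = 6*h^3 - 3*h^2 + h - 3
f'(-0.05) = 1.34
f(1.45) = 10.43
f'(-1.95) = 81.14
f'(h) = 18*h^2 - 6*h + 1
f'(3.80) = 238.12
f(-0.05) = -3.06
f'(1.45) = 30.14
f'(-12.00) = 2665.00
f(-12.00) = -10815.00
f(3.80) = 286.71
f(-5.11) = -887.04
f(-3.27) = -248.14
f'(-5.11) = 501.68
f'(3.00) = 145.00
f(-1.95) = -60.85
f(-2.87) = -172.42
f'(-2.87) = 166.48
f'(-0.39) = 6.08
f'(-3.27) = 213.09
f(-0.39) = -4.20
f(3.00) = 135.00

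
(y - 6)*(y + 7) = y^2 + y - 42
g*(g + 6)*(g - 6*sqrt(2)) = g^3 - 6*sqrt(2)*g^2 + 6*g^2 - 36*sqrt(2)*g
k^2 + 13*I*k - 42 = (k + 6*I)*(k + 7*I)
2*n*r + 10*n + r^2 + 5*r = (2*n + r)*(r + 5)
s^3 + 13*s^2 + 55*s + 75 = (s + 3)*(s + 5)^2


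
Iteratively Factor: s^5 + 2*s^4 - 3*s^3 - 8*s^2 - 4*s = (s + 2)*(s^4 - 3*s^2 - 2*s) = s*(s + 2)*(s^3 - 3*s - 2) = s*(s + 1)*(s + 2)*(s^2 - s - 2) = s*(s - 2)*(s + 1)*(s + 2)*(s + 1)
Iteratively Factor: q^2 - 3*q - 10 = (q + 2)*(q - 5)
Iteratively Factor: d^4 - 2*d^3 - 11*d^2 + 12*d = (d + 3)*(d^3 - 5*d^2 + 4*d) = (d - 1)*(d + 3)*(d^2 - 4*d) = d*(d - 1)*(d + 3)*(d - 4)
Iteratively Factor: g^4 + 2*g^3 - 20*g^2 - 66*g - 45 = (g - 5)*(g^3 + 7*g^2 + 15*g + 9) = (g - 5)*(g + 1)*(g^2 + 6*g + 9) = (g - 5)*(g + 1)*(g + 3)*(g + 3)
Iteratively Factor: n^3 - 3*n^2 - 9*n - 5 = (n - 5)*(n^2 + 2*n + 1) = (n - 5)*(n + 1)*(n + 1)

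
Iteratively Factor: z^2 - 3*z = (z - 3)*(z)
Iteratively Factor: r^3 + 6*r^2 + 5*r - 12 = (r + 3)*(r^2 + 3*r - 4) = (r - 1)*(r + 3)*(r + 4)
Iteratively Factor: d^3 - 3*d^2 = (d)*(d^2 - 3*d) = d*(d - 3)*(d)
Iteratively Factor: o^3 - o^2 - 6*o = (o + 2)*(o^2 - 3*o) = (o - 3)*(o + 2)*(o)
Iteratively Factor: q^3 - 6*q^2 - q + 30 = (q + 2)*(q^2 - 8*q + 15) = (q - 5)*(q + 2)*(q - 3)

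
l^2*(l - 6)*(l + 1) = l^4 - 5*l^3 - 6*l^2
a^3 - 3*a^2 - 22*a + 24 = (a - 6)*(a - 1)*(a + 4)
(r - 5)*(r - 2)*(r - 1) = r^3 - 8*r^2 + 17*r - 10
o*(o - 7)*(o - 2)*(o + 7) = o^4 - 2*o^3 - 49*o^2 + 98*o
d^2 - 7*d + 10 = (d - 5)*(d - 2)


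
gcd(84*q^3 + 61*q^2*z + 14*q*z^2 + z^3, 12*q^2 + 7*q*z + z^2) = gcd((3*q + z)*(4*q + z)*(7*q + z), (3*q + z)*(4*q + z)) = 12*q^2 + 7*q*z + z^2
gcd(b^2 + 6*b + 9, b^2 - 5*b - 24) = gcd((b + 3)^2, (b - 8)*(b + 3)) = b + 3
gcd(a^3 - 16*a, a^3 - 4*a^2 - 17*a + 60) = a + 4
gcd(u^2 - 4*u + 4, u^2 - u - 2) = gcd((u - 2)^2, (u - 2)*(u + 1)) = u - 2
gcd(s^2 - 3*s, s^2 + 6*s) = s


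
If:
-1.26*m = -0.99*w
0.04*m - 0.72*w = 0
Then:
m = 0.00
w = 0.00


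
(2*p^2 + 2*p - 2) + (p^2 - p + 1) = 3*p^2 + p - 1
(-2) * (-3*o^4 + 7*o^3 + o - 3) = 6*o^4 - 14*o^3 - 2*o + 6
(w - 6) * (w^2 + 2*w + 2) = w^3 - 4*w^2 - 10*w - 12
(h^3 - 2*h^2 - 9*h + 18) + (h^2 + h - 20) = h^3 - h^2 - 8*h - 2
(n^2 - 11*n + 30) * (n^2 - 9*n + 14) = n^4 - 20*n^3 + 143*n^2 - 424*n + 420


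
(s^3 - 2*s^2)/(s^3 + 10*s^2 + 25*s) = s*(s - 2)/(s^2 + 10*s + 25)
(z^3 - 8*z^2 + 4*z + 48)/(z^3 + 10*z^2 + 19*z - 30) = (z^3 - 8*z^2 + 4*z + 48)/(z^3 + 10*z^2 + 19*z - 30)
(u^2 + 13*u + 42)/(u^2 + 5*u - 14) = (u + 6)/(u - 2)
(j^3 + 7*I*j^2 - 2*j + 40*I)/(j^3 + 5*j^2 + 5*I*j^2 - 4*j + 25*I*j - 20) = (j^2 + 3*I*j + 10)/(j^2 + j*(5 + I) + 5*I)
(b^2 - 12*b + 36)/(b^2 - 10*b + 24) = (b - 6)/(b - 4)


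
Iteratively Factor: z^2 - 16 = (z + 4)*(z - 4)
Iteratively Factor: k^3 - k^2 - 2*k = (k)*(k^2 - k - 2) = k*(k + 1)*(k - 2)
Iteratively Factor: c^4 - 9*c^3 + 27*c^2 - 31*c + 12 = (c - 1)*(c^3 - 8*c^2 + 19*c - 12) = (c - 3)*(c - 1)*(c^2 - 5*c + 4) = (c - 4)*(c - 3)*(c - 1)*(c - 1)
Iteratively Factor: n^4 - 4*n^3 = (n)*(n^3 - 4*n^2) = n^2*(n^2 - 4*n) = n^3*(n - 4)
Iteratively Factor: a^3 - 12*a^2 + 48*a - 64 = (a - 4)*(a^2 - 8*a + 16) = (a - 4)^2*(a - 4)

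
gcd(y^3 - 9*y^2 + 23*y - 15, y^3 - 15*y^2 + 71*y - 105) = y^2 - 8*y + 15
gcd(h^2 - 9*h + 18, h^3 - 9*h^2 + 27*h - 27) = h - 3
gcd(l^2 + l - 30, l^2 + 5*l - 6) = l + 6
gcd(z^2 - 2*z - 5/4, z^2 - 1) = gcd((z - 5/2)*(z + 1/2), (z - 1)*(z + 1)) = 1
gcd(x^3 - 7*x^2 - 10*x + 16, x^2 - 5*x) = 1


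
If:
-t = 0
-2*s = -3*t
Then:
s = 0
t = 0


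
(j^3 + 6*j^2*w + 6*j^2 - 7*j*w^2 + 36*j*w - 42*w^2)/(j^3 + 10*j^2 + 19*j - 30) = (j^2 + 6*j*w - 7*w^2)/(j^2 + 4*j - 5)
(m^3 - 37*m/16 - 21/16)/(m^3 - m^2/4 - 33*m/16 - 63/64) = 4*(m + 1)/(4*m + 3)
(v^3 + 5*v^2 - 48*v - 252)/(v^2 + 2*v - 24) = (v^2 - v - 42)/(v - 4)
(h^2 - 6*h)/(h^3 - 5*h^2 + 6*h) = (h - 6)/(h^2 - 5*h + 6)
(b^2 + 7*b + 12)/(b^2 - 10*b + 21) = (b^2 + 7*b + 12)/(b^2 - 10*b + 21)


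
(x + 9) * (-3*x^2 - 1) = -3*x^3 - 27*x^2 - x - 9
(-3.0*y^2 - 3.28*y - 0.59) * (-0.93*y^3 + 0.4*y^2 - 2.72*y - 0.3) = 2.79*y^5 + 1.8504*y^4 + 7.3967*y^3 + 9.5856*y^2 + 2.5888*y + 0.177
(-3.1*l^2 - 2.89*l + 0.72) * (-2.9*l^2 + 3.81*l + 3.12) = 8.99*l^4 - 3.43*l^3 - 22.7709*l^2 - 6.2736*l + 2.2464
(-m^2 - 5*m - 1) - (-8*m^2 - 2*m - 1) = 7*m^2 - 3*m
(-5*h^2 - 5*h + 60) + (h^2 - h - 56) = -4*h^2 - 6*h + 4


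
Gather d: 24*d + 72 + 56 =24*d + 128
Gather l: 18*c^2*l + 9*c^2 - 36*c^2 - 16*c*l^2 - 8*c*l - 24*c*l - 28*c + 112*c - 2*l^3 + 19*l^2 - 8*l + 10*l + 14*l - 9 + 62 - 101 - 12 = -27*c^2 + 84*c - 2*l^3 + l^2*(19 - 16*c) + l*(18*c^2 - 32*c + 16) - 60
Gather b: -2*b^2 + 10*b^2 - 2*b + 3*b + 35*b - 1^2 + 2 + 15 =8*b^2 + 36*b + 16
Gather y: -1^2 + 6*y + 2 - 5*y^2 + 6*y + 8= -5*y^2 + 12*y + 9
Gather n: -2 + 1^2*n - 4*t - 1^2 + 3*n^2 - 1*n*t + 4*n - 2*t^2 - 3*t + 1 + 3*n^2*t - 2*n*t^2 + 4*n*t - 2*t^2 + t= n^2*(3*t + 3) + n*(-2*t^2 + 3*t + 5) - 4*t^2 - 6*t - 2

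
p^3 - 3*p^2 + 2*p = p*(p - 2)*(p - 1)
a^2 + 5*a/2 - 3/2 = (a - 1/2)*(a + 3)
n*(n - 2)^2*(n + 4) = n^4 - 12*n^2 + 16*n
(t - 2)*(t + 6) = t^2 + 4*t - 12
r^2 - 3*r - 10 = (r - 5)*(r + 2)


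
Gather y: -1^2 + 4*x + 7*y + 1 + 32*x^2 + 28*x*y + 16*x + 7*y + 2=32*x^2 + 20*x + y*(28*x + 14) + 2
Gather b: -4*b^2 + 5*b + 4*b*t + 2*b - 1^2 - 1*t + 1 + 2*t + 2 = -4*b^2 + b*(4*t + 7) + t + 2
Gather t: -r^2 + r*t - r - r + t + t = -r^2 - 2*r + t*(r + 2)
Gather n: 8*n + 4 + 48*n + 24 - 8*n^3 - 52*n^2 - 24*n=-8*n^3 - 52*n^2 + 32*n + 28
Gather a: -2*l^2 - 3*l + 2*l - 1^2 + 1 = -2*l^2 - l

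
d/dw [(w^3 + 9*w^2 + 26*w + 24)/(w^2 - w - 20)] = (w^2 - 10*w - 31)/(w^2 - 10*w + 25)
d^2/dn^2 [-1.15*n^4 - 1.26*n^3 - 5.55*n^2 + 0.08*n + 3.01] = -13.8*n^2 - 7.56*n - 11.1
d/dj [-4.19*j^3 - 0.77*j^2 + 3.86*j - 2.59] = -12.57*j^2 - 1.54*j + 3.86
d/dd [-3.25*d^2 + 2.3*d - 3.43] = 2.3 - 6.5*d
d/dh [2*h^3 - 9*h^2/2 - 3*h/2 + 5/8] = 6*h^2 - 9*h - 3/2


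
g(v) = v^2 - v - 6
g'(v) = 2*v - 1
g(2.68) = -1.50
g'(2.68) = 4.36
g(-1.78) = -1.05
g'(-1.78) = -4.56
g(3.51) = 2.81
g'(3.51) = 6.02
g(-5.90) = 34.71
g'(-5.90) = -12.80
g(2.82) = -0.87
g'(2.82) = 4.64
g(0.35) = -6.23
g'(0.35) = -0.30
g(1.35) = -5.53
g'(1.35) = 1.70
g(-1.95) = -0.25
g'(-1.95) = -4.90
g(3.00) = 0.00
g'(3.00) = 5.00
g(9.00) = 66.00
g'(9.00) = 17.00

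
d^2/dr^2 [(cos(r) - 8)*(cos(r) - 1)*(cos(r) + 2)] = 37*cos(r)/4 + 14*cos(2*r) - 9*cos(3*r)/4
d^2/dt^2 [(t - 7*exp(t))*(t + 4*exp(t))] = -3*t*exp(t) - 112*exp(2*t) - 6*exp(t) + 2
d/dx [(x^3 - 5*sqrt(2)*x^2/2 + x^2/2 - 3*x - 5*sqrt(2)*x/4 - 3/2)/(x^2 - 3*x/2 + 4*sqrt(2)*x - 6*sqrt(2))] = (4*x^4 - 12*x^3 + 32*sqrt(2)*x^3 - 71*x^2 - 44*sqrt(2)*x^2 - 24*sqrt(2)*x + 252*x + 51 + 96*sqrt(2))/(4*x^4 - 12*x^3 + 32*sqrt(2)*x^3 - 96*sqrt(2)*x^2 + 137*x^2 - 384*x + 72*sqrt(2)*x + 288)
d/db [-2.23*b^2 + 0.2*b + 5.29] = 0.2 - 4.46*b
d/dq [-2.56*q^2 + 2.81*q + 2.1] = 2.81 - 5.12*q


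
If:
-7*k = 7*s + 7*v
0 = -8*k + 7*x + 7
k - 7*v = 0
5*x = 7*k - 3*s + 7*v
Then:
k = -7/8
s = 1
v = -1/8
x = -2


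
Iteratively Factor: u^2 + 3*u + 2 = (u + 2)*(u + 1)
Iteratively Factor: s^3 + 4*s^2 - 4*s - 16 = (s + 2)*(s^2 + 2*s - 8) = (s + 2)*(s + 4)*(s - 2)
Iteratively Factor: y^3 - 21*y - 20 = (y + 4)*(y^2 - 4*y - 5) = (y - 5)*(y + 4)*(y + 1)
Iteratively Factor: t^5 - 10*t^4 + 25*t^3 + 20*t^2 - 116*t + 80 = (t - 1)*(t^4 - 9*t^3 + 16*t^2 + 36*t - 80) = (t - 2)*(t - 1)*(t^3 - 7*t^2 + 2*t + 40) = (t - 5)*(t - 2)*(t - 1)*(t^2 - 2*t - 8) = (t - 5)*(t - 2)*(t - 1)*(t + 2)*(t - 4)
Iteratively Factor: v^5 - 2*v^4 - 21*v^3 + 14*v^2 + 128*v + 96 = (v + 1)*(v^4 - 3*v^3 - 18*v^2 + 32*v + 96) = (v + 1)*(v + 2)*(v^3 - 5*v^2 - 8*v + 48) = (v - 4)*(v + 1)*(v + 2)*(v^2 - v - 12) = (v - 4)^2*(v + 1)*(v + 2)*(v + 3)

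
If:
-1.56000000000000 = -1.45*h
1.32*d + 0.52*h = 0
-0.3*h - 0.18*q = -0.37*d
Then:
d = -0.42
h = 1.08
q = -2.66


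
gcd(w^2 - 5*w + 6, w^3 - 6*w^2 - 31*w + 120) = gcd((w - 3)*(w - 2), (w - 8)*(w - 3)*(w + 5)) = w - 3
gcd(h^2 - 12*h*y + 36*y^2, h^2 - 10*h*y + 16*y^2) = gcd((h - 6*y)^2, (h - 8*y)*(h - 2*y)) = 1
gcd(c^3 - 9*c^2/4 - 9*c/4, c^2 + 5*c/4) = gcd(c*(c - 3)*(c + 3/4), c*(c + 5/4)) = c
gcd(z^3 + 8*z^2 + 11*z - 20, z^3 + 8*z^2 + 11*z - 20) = z^3 + 8*z^2 + 11*z - 20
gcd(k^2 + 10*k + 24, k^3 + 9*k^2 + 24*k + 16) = k + 4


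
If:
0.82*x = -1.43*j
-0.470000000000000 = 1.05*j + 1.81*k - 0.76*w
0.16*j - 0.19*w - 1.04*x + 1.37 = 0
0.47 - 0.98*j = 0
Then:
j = 0.48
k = 4.58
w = 12.19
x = -0.84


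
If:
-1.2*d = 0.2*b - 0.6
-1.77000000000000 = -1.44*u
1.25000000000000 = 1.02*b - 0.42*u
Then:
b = 1.73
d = 0.21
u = 1.23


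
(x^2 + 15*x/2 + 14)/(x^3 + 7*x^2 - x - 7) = (x^2 + 15*x/2 + 14)/(x^3 + 7*x^2 - x - 7)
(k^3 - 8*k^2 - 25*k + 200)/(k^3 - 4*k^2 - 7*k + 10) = (k^2 - 3*k - 40)/(k^2 + k - 2)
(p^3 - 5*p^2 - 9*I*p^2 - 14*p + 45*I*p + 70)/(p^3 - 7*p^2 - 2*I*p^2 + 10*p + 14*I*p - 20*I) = (p - 7*I)/(p - 2)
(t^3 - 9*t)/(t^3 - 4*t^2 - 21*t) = (t - 3)/(t - 7)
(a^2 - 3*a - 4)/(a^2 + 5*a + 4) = (a - 4)/(a + 4)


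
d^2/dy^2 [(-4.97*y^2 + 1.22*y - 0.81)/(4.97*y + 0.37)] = -45.86316/(122.763473*y^3 + 27.417999*y^2 + 2.041179*y + 0.050653)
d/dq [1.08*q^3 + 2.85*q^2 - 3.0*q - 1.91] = 3.24*q^2 + 5.7*q - 3.0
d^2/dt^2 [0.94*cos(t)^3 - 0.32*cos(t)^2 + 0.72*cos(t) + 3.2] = -1.425*cos(t) + 0.64*cos(2*t) - 2.115*cos(3*t)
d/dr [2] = 0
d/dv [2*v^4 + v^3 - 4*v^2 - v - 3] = 8*v^3 + 3*v^2 - 8*v - 1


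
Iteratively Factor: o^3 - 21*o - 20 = (o + 1)*(o^2 - o - 20) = (o + 1)*(o + 4)*(o - 5)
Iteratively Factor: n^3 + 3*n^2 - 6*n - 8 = (n - 2)*(n^2 + 5*n + 4) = (n - 2)*(n + 1)*(n + 4)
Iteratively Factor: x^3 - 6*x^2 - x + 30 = (x + 2)*(x^2 - 8*x + 15) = (x - 5)*(x + 2)*(x - 3)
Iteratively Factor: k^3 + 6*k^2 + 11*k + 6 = (k + 3)*(k^2 + 3*k + 2) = (k + 1)*(k + 3)*(k + 2)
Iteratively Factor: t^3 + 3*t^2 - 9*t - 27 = (t + 3)*(t^2 - 9) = (t + 3)^2*(t - 3)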